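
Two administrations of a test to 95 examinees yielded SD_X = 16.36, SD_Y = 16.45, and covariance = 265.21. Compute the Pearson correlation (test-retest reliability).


r = cov(X,Y) / (SD_X * SD_Y)
r = 265.21 / (16.36 * 16.45)
r = 265.21 / 269.122
r = 0.9855

0.9855


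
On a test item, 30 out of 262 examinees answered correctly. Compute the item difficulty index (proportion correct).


Item difficulty p = number correct / total examinees
p = 30 / 262
p = 0.1145

0.1145


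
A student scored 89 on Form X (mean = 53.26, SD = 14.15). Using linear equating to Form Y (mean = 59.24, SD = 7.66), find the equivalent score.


slope = SD_Y / SD_X = 7.66 / 14.15 ~ 0.5413
intercept = mean_Y - slope * mean_X = 59.24 - (7.66 / 14.15) * 53.26 ~ 30.4081
Y = slope * X + intercept. To avoid rounding drift from the rounded slope/intercept, evaluate the equivalent form Y = mean_Y + SD_Y * (X - mean_X) / SD_X at full precision:
Y = 59.24 + 7.66 * (89 - 53.26) / 14.15
Y = 59.24 + 7.66 * 35.74 / 14.15
Y = 59.24 + 273.7684 / 14.15
Y = 59.24 + 19.3476
Y = 78.5876

78.5876


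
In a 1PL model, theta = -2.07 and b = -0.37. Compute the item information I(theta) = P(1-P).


P = 1/(1+exp(-(-2.07--0.37))) = 0.1545
I = P*(1-P) = 0.1545 * 0.8455
I = 0.1306

0.1306


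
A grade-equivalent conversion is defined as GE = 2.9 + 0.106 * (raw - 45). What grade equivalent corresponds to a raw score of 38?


raw - median = 38 - 45 = -7
slope * diff = 0.106 * -7 = -0.742
GE = 2.9 + -0.742
GE = 2.158

2.158


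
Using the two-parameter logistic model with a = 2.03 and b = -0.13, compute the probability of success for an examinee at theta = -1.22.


a*(theta - b) = 2.03 * (-1.22 - -0.13) = -2.2127
exp(--2.2127) = 9.1404
P = 1 / (1 + 9.1404)
P = 0.0986

0.0986


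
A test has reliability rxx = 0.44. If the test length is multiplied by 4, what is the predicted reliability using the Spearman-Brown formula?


r_new = (n * rxx) / (1 + (n-1) * rxx)
r_new = (4 * 0.44) / (1 + 3 * 0.44)
r_new = 1.76 / 2.32
r_new = 0.7586

0.7586


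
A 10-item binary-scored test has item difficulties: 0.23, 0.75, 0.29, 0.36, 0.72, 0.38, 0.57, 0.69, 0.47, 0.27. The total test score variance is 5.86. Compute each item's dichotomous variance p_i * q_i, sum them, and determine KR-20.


For each item, compute p_i * q_i:
  Item 1: 0.23 * 0.77 = 0.1771
  Item 2: 0.75 * 0.25 = 0.1875
  Item 3: 0.29 * 0.71 = 0.2059
  Item 4: 0.36 * 0.64 = 0.2304
  Item 5: 0.72 * 0.28 = 0.2016
  Item 6: 0.38 * 0.62 = 0.2356
  Item 7: 0.57 * 0.43 = 0.2451
  Item 8: 0.69 * 0.31 = 0.2139
  Item 9: 0.47 * 0.53 = 0.2491
  Item 10: 0.27 * 0.73 = 0.1971
Sum(p_i * q_i) = 0.1771 + 0.1875 + 0.2059 + 0.2304 + 0.2016 + 0.2356 + 0.2451 + 0.2139 + 0.2491 + 0.1971 = 2.1433
KR-20 = (k/(k-1)) * (1 - Sum(p_i*q_i) / Var_total)
= (10/9) * (1 - 2.1433/5.86)
= 1.1111 * 0.6342
KR-20 = 0.7047

0.7047


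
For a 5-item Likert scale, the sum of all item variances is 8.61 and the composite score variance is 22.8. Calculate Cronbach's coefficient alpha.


alpha = (k/(k-1)) * (1 - sum(si^2)/s_total^2)
= (5/4) * (1 - 8.61/22.8)
alpha = 0.778

0.778


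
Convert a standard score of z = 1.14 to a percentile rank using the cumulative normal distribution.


CDF(z) = 0.5 * (1 + erf(z/sqrt(2)))
erf(0.8061) = 0.7457
CDF = 0.8729
Percentile rank = 0.8729 * 100 = 87.29

87.29


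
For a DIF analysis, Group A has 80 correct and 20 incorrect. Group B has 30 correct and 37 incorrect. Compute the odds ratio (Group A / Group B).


Odds_A = 80/20 = 4.0
Odds_B = 30/37 = 0.8108
OR = Odds_A / Odds_B = 4.0 / 0.8108
Exactly, OR = (80 * 37) / (20 * 30) = 2960 / 600
OR = 4.9333

4.9333


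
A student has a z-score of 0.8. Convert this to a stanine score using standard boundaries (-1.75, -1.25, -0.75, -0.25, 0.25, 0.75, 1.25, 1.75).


Stanine boundaries: [-1.75, -1.25, -0.75, -0.25, 0.25, 0.75, 1.25, 1.75]
z = 0.8
Check each boundary:
  z >= -1.75 -> could be stanine 2
  z >= -1.25 -> could be stanine 3
  z >= -0.75 -> could be stanine 4
  z >= -0.25 -> could be stanine 5
  z >= 0.25 -> could be stanine 6
  z >= 0.75 -> could be stanine 7
  z < 1.25
  z < 1.75
Highest qualifying boundary gives stanine = 7

7


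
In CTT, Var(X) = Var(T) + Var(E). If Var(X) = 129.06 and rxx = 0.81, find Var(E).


var_true = rxx * var_obs = 0.81 * 129.06 = 104.5386
var_error = var_obs - var_true
var_error = 129.06 - 104.5386
var_error = 24.5214

24.5214


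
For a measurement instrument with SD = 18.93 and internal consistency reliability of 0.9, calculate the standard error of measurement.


SEM = SD * sqrt(1 - rxx)
SEM = 18.93 * sqrt(1 - 0.9)
SEM = 18.93 * sqrt(0.1) = 18.93 * 0.316228
SEM = 5.9862

5.9862


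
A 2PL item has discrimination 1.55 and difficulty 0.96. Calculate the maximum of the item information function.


For 2PL, max info at theta = b = 0.96
I_max = a^2 / 4 = 1.55^2 / 4
= 2.4025 / 4
I_max = 0.6006

0.6006


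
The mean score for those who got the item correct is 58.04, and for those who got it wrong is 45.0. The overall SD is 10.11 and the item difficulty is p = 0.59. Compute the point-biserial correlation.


q = 1 - p = 0.41
rpb = ((M1 - M0) / SD) * sqrt(p * q)
rpb = ((58.04 - 45.0) / 10.11) * sqrt(0.59 * 0.41)
rpb = 0.6344

0.6344


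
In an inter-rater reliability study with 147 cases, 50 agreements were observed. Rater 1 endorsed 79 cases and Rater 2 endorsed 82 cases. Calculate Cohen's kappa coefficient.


P_o = 50/147 = 0.340136
P_e = (79*82 + 68*65) / 21609 = 0.504327
kappa = (P_o - P_e) / (1 - P_e)
kappa = (0.340136 - 0.504327) / (1 - 0.504327)
kappa = -0.3312

-0.3312


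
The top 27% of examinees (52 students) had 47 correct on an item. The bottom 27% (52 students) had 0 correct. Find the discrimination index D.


p_upper = 47/52 = 0.9038
p_lower = 0/52 = 0.0
D = 0.9038 - 0.0 = 0.9038

0.9038


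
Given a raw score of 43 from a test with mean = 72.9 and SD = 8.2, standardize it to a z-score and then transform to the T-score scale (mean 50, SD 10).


z = (X - mean) / SD = (43 - 72.9) / 8.2
z = -29.9 / 8.2
z = -3.6463
T-score = T = 50 + 10z
Carry z at full precision (z = -29.9 / 8.2) into the conversion:
T-score = 50 + 10 * (-29.9 / 8.2) = 50 + -299 / 8.2
T-score = 50 + -36.4634
T-score = 13.5366

13.5366


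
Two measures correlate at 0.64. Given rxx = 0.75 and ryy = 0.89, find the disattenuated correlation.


r_corrected = rxy / sqrt(rxx * ryy)
= 0.64 / sqrt(0.75 * 0.89)
= 0.64 / sqrt(0.6675)
= 0.64 / 0.817007
r_corrected = 0.7833

0.7833


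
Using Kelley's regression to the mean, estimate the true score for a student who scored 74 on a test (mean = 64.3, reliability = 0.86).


T_est = rxx * X + (1 - rxx) * mean
T_est = 0.86 * 74 + 0.14 * 64.3
T_est = 63.64 + 9.002
T_est = 72.642

72.642


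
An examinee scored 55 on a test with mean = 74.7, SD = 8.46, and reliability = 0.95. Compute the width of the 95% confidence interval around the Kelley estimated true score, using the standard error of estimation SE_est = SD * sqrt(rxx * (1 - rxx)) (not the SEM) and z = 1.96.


True score estimate = 0.95*55 + 0.05*74.7 = 55.985
SE_est = SD * sqrt(rxx * (1 - rxx)) = 8.46 * sqrt(0.95 * 0.05) = 8.46 * sqrt(0.0475) = 1.843814
CI = T_est +/- z * SE_est, so width = 2 * z * SE_est = 2 * 1.96 * 1.843814
Width = 7.2278

7.2278


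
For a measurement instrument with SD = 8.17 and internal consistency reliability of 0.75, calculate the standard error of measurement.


SEM = SD * sqrt(1 - rxx)
SEM = 8.17 * sqrt(1 - 0.75)
SEM = 8.17 * sqrt(0.25) = 8.17 * 0.5
SEM = 4.085

4.085


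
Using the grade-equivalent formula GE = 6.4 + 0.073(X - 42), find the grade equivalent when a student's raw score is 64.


raw - median = 64 - 42 = 22
slope * diff = 0.073 * 22 = 1.606
GE = 6.4 + 1.606
GE = 8.006

8.006


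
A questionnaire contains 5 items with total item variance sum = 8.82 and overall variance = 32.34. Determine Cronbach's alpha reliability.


alpha = (k/(k-1)) * (1 - sum(si^2)/s_total^2)
= (5/4) * (1 - 8.82/32.34)
alpha = 0.9091

0.9091


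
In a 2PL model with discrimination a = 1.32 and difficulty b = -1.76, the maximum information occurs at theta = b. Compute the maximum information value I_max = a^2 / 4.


For 2PL, max info at theta = b = -1.76
I_max = a^2 / 4 = 1.32^2 / 4
= 1.7424 / 4
I_max = 0.4356

0.4356


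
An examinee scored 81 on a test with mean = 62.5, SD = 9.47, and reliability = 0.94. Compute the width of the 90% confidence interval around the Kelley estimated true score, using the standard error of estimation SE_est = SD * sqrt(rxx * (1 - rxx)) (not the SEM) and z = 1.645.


True score estimate = 0.94*81 + 0.06*62.5 = 79.89
SE_est = SD * sqrt(rxx * (1 - rxx)) = 9.47 * sqrt(0.94 * 0.06) = 9.47 * sqrt(0.0564) = 2.249
CI = T_est +/- z * SE_est, so width = 2 * z * SE_est = 2 * 1.645 * 2.249
Width = 7.3992

7.3992


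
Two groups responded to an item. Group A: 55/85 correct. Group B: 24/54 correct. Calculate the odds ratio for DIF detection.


Odds_A = 55/30 = 1.8333
Odds_B = 24/30 = 0.8
OR = Odds_A / Odds_B = 1.8333 / 0.8
Exactly, OR = (55 * 30) / (30 * 24) = 1650 / 720
OR = 2.2917

2.2917


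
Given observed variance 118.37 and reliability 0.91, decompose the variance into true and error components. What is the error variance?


var_true = rxx * var_obs = 0.91 * 118.37 = 107.7167
var_error = var_obs - var_true
var_error = 118.37 - 107.7167
var_error = 10.6533

10.6533


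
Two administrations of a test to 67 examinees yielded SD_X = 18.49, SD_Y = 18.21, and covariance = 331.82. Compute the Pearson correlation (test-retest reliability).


r = cov(X,Y) / (SD_X * SD_Y)
r = 331.82 / (18.49 * 18.21)
r = 331.82 / 336.7029
r = 0.9855

0.9855


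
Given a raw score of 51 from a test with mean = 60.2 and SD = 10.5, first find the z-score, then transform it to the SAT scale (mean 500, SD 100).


z = (X - mean) / SD = (51 - 60.2) / 10.5
z = -9.2 / 10.5
z = -0.8762
SAT-scale = SAT = 500 + 100z
Carry z at full precision (z = -9.2 / 10.5) into the conversion:
SAT-scale = 500 + 100 * (-9.2 / 10.5) = 500 + -920 / 10.5
SAT-scale = 500 + -87.619
SAT-scale = 412.381

412.381


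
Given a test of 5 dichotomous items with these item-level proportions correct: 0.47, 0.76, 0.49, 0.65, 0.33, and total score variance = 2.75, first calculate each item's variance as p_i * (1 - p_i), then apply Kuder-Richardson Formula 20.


For each item, compute p_i * q_i:
  Item 1: 0.47 * 0.53 = 0.2491
  Item 2: 0.76 * 0.24 = 0.1824
  Item 3: 0.49 * 0.51 = 0.2499
  Item 4: 0.65 * 0.35 = 0.2275
  Item 5: 0.33 * 0.67 = 0.2211
Sum(p_i * q_i) = 0.2491 + 0.1824 + 0.2499 + 0.2275 + 0.2211 = 1.13
KR-20 = (k/(k-1)) * (1 - Sum(p_i*q_i) / Var_total)
= (5/4) * (1 - 1.13/2.75)
= 1.25 * 0.5891
KR-20 = 0.7364

0.7364


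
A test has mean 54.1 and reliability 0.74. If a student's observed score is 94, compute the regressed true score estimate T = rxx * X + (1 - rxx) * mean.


T_est = rxx * X + (1 - rxx) * mean
T_est = 0.74 * 94 + 0.26 * 54.1
T_est = 69.56 + 14.066
T_est = 83.626

83.626


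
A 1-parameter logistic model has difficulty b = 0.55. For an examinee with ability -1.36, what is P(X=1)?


theta - b = -1.36 - 0.55 = -1.91
exp(-(theta - b)) = exp(1.91) = 6.7531
P = 1 / (1 + 6.7531)
P = 0.129

0.129


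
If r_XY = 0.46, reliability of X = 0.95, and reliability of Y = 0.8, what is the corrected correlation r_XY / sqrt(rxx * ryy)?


r_corrected = rxy / sqrt(rxx * ryy)
= 0.46 / sqrt(0.95 * 0.8)
= 0.46 / sqrt(0.76)
= 0.46 / 0.87178
r_corrected = 0.5277

0.5277


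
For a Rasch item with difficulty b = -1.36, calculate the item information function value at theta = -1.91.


P = 1/(1+exp(-(-1.91--1.36))) = 0.3659
I = P*(1-P) = 0.3659 * 0.6341
I = 0.232

0.232


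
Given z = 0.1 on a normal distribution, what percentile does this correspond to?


CDF(z) = 0.5 * (1 + erf(z/sqrt(2)))
erf(0.0707) = 0.0797
CDF = 0.5398
Percentile rank = 0.5398 * 100 = 53.98

53.98


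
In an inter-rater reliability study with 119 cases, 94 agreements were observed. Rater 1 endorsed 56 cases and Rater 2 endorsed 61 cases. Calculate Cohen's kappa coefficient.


P_o = 94/119 = 0.789916
P_e = (56*61 + 63*58) / 14161 = 0.499259
kappa = (P_o - P_e) / (1 - P_e)
kappa = (0.789916 - 0.499259) / (1 - 0.499259)
kappa = 0.5805

0.5805


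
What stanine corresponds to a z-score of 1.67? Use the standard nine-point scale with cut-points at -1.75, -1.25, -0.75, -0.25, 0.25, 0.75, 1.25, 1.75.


Stanine boundaries: [-1.75, -1.25, -0.75, -0.25, 0.25, 0.75, 1.25, 1.75]
z = 1.67
Check each boundary:
  z >= -1.75 -> could be stanine 2
  z >= -1.25 -> could be stanine 3
  z >= -0.75 -> could be stanine 4
  z >= -0.25 -> could be stanine 5
  z >= 0.25 -> could be stanine 6
  z >= 0.75 -> could be stanine 7
  z >= 1.25 -> could be stanine 8
  z < 1.75
Highest qualifying boundary gives stanine = 8

8


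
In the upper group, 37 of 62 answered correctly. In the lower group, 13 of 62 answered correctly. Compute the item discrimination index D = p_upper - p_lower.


p_upper = 37/62 = 0.5968
p_lower = 13/62 = 0.2097
D = 0.5968 - 0.2097 = 0.3871

0.3871


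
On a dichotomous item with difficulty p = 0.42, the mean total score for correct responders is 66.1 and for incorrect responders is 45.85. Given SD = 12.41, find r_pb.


q = 1 - p = 0.58
rpb = ((M1 - M0) / SD) * sqrt(p * q)
rpb = ((66.1 - 45.85) / 12.41) * sqrt(0.42 * 0.58)
rpb = 0.8054

0.8054


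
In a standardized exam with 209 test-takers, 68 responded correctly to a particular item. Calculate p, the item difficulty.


Item difficulty p = number correct / total examinees
p = 68 / 209
p = 0.3254

0.3254


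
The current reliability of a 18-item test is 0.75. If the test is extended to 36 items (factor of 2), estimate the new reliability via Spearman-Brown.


r_new = (n * rxx) / (1 + (n-1) * rxx)
r_new = (2 * 0.75) / (1 + 1 * 0.75)
r_new = 1.5 / 1.75
r_new = 0.8571

0.8571


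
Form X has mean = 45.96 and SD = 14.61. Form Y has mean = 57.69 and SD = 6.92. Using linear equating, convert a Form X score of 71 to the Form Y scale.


slope = SD_Y / SD_X = 6.92 / 14.61 ~ 0.4736
intercept = mean_Y - slope * mean_X = 57.69 - (6.92 / 14.61) * 45.96 ~ 35.9211
Y = slope * X + intercept. To avoid rounding drift from the rounded slope/intercept, evaluate the equivalent form Y = mean_Y + SD_Y * (X - mean_X) / SD_X at full precision:
Y = 57.69 + 6.92 * (71 - 45.96) / 14.61
Y = 57.69 + 6.92 * 25.04 / 14.61
Y = 57.69 + 173.2768 / 14.61
Y = 57.69 + 11.8602
Y = 69.5502

69.5502


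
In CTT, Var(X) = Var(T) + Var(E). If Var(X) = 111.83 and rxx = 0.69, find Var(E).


var_true = rxx * var_obs = 0.69 * 111.83 = 77.1627
var_error = var_obs - var_true
var_error = 111.83 - 77.1627
var_error = 34.6673

34.6673


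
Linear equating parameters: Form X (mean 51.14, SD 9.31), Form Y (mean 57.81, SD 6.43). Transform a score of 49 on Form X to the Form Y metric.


slope = SD_Y / SD_X = 6.43 / 9.31 ~ 0.6907
intercept = mean_Y - slope * mean_X = 57.81 - (6.43 / 9.31) * 51.14 ~ 22.4899
Y = slope * X + intercept. To avoid rounding drift from the rounded slope/intercept, evaluate the equivalent form Y = mean_Y + SD_Y * (X - mean_X) / SD_X at full precision:
Y = 57.81 + 6.43 * (49 - 51.14) / 9.31
Y = 57.81 - 6.43 * 2.14 / 9.31
Y = 57.81 - 13.7602 / 9.31
Y = 57.81 - 1.478
Y = 56.332

56.332


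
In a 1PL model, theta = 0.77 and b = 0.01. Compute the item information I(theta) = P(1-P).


P = 1/(1+exp(-(0.77-0.01))) = 0.6814
I = P*(1-P) = 0.6814 * 0.3186
I = 0.2171

0.2171


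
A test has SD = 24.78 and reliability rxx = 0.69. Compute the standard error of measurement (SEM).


SEM = SD * sqrt(1 - rxx)
SEM = 24.78 * sqrt(1 - 0.69)
SEM = 24.78 * sqrt(0.31) = 24.78 * 0.556776
SEM = 13.7969

13.7969


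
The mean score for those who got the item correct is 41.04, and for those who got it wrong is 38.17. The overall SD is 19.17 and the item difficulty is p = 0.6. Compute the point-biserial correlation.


q = 1 - p = 0.4
rpb = ((M1 - M0) / SD) * sqrt(p * q)
rpb = ((41.04 - 38.17) / 19.17) * sqrt(0.6 * 0.4)
rpb = 0.0733

0.0733


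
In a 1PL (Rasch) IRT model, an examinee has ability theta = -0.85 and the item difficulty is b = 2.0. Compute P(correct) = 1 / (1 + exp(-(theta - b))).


theta - b = -0.85 - 2.0 = -2.85
exp(-(theta - b)) = exp(2.85) = 17.2878
P = 1 / (1 + 17.2878)
P = 0.0547

0.0547


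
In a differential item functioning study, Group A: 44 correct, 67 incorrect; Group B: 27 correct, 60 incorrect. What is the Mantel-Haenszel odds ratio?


Odds_A = 44/67 = 0.6567
Odds_B = 27/60 = 0.45
OR = Odds_A / Odds_B = 0.6567 / 0.45
Exactly, OR = (44 * 60) / (67 * 27) = 2640 / 1809
OR = 1.4594

1.4594


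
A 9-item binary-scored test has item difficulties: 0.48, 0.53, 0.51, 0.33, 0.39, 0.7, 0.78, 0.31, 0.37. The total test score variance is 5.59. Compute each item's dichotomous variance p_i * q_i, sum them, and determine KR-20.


For each item, compute p_i * q_i:
  Item 1: 0.48 * 0.52 = 0.2496
  Item 2: 0.53 * 0.47 = 0.2491
  Item 3: 0.51 * 0.49 = 0.2499
  Item 4: 0.33 * 0.67 = 0.2211
  Item 5: 0.39 * 0.61 = 0.2379
  Item 6: 0.7 * 0.3 = 0.21
  Item 7: 0.78 * 0.22 = 0.1716
  Item 8: 0.31 * 0.69 = 0.2139
  Item 9: 0.37 * 0.63 = 0.2331
Sum(p_i * q_i) = 0.2496 + 0.2491 + 0.2499 + 0.2211 + 0.2379 + 0.21 + 0.1716 + 0.2139 + 0.2331 = 2.0362
KR-20 = (k/(k-1)) * (1 - Sum(p_i*q_i) / Var_total)
= (9/8) * (1 - 2.0362/5.59)
= 1.125 * 0.6357
KR-20 = 0.7152

0.7152


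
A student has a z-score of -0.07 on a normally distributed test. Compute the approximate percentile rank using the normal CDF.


CDF(z) = 0.5 * (1 + erf(z/sqrt(2)))
erf(-0.0495) = -0.0558
CDF = 0.4721
Percentile rank = 0.4721 * 100 = 47.21

47.21


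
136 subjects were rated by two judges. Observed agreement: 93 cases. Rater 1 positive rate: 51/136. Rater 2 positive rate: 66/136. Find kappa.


P_o = 93/136 = 0.683824
P_e = (51*66 + 85*70) / 18496 = 0.503676
kappa = (P_o - P_e) / (1 - P_e)
kappa = (0.683824 - 0.503676) / (1 - 0.503676)
kappa = 0.363

0.363


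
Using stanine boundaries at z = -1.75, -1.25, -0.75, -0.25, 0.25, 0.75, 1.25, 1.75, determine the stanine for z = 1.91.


Stanine boundaries: [-1.75, -1.25, -0.75, -0.25, 0.25, 0.75, 1.25, 1.75]
z = 1.91
Check each boundary:
  z >= -1.75 -> could be stanine 2
  z >= -1.25 -> could be stanine 3
  z >= -0.75 -> could be stanine 4
  z >= -0.25 -> could be stanine 5
  z >= 0.25 -> could be stanine 6
  z >= 0.75 -> could be stanine 7
  z >= 1.25 -> could be stanine 8
  z >= 1.75 -> could be stanine 9
Highest qualifying boundary gives stanine = 9

9


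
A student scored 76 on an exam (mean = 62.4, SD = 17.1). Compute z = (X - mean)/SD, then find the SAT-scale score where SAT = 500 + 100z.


z = (X - mean) / SD = (76 - 62.4) / 17.1
z = 13.6 / 17.1
z = 0.7953
SAT-scale = SAT = 500 + 100z
Carry z at full precision (z = 13.6 / 17.1) into the conversion:
SAT-scale = 500 + 100 * (13.6 / 17.1) = 500 + 1360 / 17.1
SAT-scale = 500 + 79.5322
SAT-scale = 579.5322

579.5322


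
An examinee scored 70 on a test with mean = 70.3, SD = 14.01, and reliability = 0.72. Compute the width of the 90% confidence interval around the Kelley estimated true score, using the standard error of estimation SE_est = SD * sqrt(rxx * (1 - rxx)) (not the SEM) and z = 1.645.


True score estimate = 0.72*70 + 0.28*70.3 = 70.084
SE_est = SD * sqrt(rxx * (1 - rxx)) = 14.01 * sqrt(0.72 * 0.28) = 14.01 * sqrt(0.2016) = 6.290474
CI = T_est +/- z * SE_est, so width = 2 * z * SE_est = 2 * 1.645 * 6.290474
Width = 20.6957

20.6957


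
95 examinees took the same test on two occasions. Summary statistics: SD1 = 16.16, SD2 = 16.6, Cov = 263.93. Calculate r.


r = cov(X,Y) / (SD_X * SD_Y)
r = 263.93 / (16.16 * 16.6)
r = 263.93 / 268.256
r = 0.9839

0.9839


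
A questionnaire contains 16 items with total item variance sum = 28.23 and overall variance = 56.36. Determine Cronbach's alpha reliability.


alpha = (k/(k-1)) * (1 - sum(si^2)/s_total^2)
= (16/15) * (1 - 28.23/56.36)
alpha = 0.5324

0.5324


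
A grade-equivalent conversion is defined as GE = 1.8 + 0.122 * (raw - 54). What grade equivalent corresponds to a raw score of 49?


raw - median = 49 - 54 = -5
slope * diff = 0.122 * -5 = -0.61
GE = 1.8 + -0.61
GE = 1.19

1.19


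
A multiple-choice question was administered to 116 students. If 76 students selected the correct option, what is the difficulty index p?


Item difficulty p = number correct / total examinees
p = 76 / 116
p = 0.6552

0.6552


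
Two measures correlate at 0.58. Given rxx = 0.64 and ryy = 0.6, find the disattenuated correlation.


r_corrected = rxy / sqrt(rxx * ryy)
= 0.58 / sqrt(0.64 * 0.6)
= 0.58 / sqrt(0.384)
= 0.58 / 0.619677
r_corrected = 0.936

0.936


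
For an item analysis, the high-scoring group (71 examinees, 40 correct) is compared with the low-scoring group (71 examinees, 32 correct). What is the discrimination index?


p_upper = 40/71 = 0.5634
p_lower = 32/71 = 0.4507
D = 0.5634 - 0.4507 = 0.1127

0.1127


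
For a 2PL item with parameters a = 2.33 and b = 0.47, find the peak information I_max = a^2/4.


For 2PL, max info at theta = b = 0.47
I_max = a^2 / 4 = 2.33^2 / 4
= 5.4289 / 4
I_max = 1.3572

1.3572


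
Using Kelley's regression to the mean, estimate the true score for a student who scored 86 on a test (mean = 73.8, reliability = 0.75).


T_est = rxx * X + (1 - rxx) * mean
T_est = 0.75 * 86 + 0.25 * 73.8
T_est = 64.5 + 18.45
T_est = 82.95

82.95


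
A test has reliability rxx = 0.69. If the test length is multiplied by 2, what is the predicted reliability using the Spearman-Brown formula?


r_new = (n * rxx) / (1 + (n-1) * rxx)
r_new = (2 * 0.69) / (1 + 1 * 0.69)
r_new = 1.38 / 1.69
r_new = 0.8166

0.8166


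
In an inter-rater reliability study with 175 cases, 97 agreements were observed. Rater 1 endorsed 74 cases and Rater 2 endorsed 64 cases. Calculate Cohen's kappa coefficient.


P_o = 97/175 = 0.554286
P_e = (74*64 + 101*111) / 30625 = 0.520718
kappa = (P_o - P_e) / (1 - P_e)
kappa = (0.554286 - 0.520718) / (1 - 0.520718)
kappa = 0.07

0.07


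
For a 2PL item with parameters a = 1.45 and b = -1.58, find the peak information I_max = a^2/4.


For 2PL, max info at theta = b = -1.58
I_max = a^2 / 4 = 1.45^2 / 4
= 2.1025 / 4
I_max = 0.5256

0.5256


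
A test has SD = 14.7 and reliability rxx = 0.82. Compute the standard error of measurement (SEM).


SEM = SD * sqrt(1 - rxx)
SEM = 14.7 * sqrt(1 - 0.82)
SEM = 14.7 * sqrt(0.18) = 14.7 * 0.424264
SEM = 6.2367

6.2367


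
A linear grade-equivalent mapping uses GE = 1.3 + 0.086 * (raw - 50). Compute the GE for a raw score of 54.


raw - median = 54 - 50 = 4
slope * diff = 0.086 * 4 = 0.344
GE = 1.3 + 0.344
GE = 1.644

1.644


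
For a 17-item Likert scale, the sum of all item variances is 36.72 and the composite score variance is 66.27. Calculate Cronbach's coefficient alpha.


alpha = (k/(k-1)) * (1 - sum(si^2)/s_total^2)
= (17/16) * (1 - 36.72/66.27)
alpha = 0.4738

0.4738


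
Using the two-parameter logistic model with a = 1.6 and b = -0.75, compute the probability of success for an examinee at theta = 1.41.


a*(theta - b) = 1.6 * (1.41 - -0.75) = 3.456
exp(-3.456) = 0.0316
P = 1 / (1 + 0.0316)
P = 0.9694

0.9694


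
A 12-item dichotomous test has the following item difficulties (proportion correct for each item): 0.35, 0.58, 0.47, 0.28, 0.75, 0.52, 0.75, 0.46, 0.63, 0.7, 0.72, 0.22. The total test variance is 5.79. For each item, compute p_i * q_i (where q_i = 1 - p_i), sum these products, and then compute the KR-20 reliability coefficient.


For each item, compute p_i * q_i:
  Item 1: 0.35 * 0.65 = 0.2275
  Item 2: 0.58 * 0.42 = 0.2436
  Item 3: 0.47 * 0.53 = 0.2491
  Item 4: 0.28 * 0.72 = 0.2016
  Item 5: 0.75 * 0.25 = 0.1875
  Item 6: 0.52 * 0.48 = 0.2496
  Item 7: 0.75 * 0.25 = 0.1875
  Item 8: 0.46 * 0.54 = 0.2484
  Item 9: 0.63 * 0.37 = 0.2331
  Item 10: 0.7 * 0.3 = 0.21
  Item 11: 0.72 * 0.28 = 0.2016
  Item 12: 0.22 * 0.78 = 0.1716
Sum(p_i * q_i) = 0.2275 + 0.2436 + 0.2491 + 0.2016 + 0.1875 + 0.2496 + 0.1875 + 0.2484 + 0.2331 + 0.21 + 0.2016 + 0.1716 = 2.6111
KR-20 = (k/(k-1)) * (1 - Sum(p_i*q_i) / Var_total)
= (12/11) * (1 - 2.6111/5.79)
= 1.0909 * 0.549
KR-20 = 0.5989

0.5989


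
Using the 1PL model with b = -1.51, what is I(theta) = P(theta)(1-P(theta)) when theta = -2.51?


P = 1/(1+exp(-(-2.51--1.51))) = 0.2689
I = P*(1-P) = 0.2689 * 0.7311
I = 0.1966

0.1966


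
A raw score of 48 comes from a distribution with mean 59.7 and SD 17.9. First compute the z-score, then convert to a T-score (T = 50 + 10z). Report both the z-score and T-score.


z = (X - mean) / SD = (48 - 59.7) / 17.9
z = -11.7 / 17.9
z = -0.6536
T-score = T = 50 + 10z
Carry z at full precision (z = -11.7 / 17.9) into the conversion:
T-score = 50 + 10 * (-11.7 / 17.9) = 50 + -117 / 17.9
T-score = 50 + -6.5363
T-score = 43.4637

43.4637


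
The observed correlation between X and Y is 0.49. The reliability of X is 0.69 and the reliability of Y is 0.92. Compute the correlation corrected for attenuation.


r_corrected = rxy / sqrt(rxx * ryy)
= 0.49 / sqrt(0.69 * 0.92)
= 0.49 / sqrt(0.6348)
= 0.49 / 0.796743
r_corrected = 0.615

0.615


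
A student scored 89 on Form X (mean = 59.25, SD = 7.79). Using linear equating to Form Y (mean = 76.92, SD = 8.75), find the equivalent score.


slope = SD_Y / SD_X = 8.75 / 7.79 ~ 1.1232
intercept = mean_Y - slope * mean_X = 76.92 - (8.75 / 7.79) * 59.25 ~ 10.3683
Y = slope * X + intercept. To avoid rounding drift from the rounded slope/intercept, evaluate the equivalent form Y = mean_Y + SD_Y * (X - mean_X) / SD_X at full precision:
Y = 76.92 + 8.75 * (89 - 59.25) / 7.79
Y = 76.92 + 8.75 * 29.75 / 7.79
Y = 76.92 + 260.3125 / 7.79
Y = 76.92 + 33.4162
Y = 110.3362

110.3362


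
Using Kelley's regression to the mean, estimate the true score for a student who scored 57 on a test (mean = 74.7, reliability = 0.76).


T_est = rxx * X + (1 - rxx) * mean
T_est = 0.76 * 57 + 0.24 * 74.7
T_est = 43.32 + 17.928
T_est = 61.248

61.248


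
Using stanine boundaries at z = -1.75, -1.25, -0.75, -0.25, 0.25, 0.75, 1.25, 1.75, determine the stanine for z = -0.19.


Stanine boundaries: [-1.75, -1.25, -0.75, -0.25, 0.25, 0.75, 1.25, 1.75]
z = -0.19
Check each boundary:
  z >= -1.75 -> could be stanine 2
  z >= -1.25 -> could be stanine 3
  z >= -0.75 -> could be stanine 4
  z >= -0.25 -> could be stanine 5
  z < 0.25
  z < 0.75
  z < 1.25
  z < 1.75
Highest qualifying boundary gives stanine = 5

5


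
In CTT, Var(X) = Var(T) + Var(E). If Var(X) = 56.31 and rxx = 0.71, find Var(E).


var_true = rxx * var_obs = 0.71 * 56.31 = 39.9801
var_error = var_obs - var_true
var_error = 56.31 - 39.9801
var_error = 16.3299

16.3299


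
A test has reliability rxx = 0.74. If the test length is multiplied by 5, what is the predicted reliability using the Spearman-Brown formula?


r_new = (n * rxx) / (1 + (n-1) * rxx)
r_new = (5 * 0.74) / (1 + 4 * 0.74)
r_new = 3.7 / 3.96
r_new = 0.9343

0.9343


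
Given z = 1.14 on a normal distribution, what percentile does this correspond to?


CDF(z) = 0.5 * (1 + erf(z/sqrt(2)))
erf(0.8061) = 0.7457
CDF = 0.8729
Percentile rank = 0.8729 * 100 = 87.29

87.29


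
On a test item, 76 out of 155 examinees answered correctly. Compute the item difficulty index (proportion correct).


Item difficulty p = number correct / total examinees
p = 76 / 155
p = 0.4903

0.4903


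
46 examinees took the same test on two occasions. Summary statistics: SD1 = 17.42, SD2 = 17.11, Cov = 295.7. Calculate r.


r = cov(X,Y) / (SD_X * SD_Y)
r = 295.7 / (17.42 * 17.11)
r = 295.7 / 298.0562
r = 0.9921

0.9921


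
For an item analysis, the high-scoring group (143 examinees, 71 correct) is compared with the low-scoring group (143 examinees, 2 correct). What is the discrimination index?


p_upper = 71/143 = 0.4965
p_lower = 2/143 = 0.014
D = 0.4965 - 0.014 = 0.4825

0.4825


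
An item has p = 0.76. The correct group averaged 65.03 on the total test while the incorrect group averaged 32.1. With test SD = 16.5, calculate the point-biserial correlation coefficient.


q = 1 - p = 0.24
rpb = ((M1 - M0) / SD) * sqrt(p * q)
rpb = ((65.03 - 32.1) / 16.5) * sqrt(0.76 * 0.24)
rpb = 0.8524

0.8524


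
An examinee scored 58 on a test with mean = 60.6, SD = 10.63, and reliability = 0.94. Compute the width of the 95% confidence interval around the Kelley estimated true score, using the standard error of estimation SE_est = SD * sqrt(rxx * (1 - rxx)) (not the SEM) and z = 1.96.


True score estimate = 0.94*58 + 0.06*60.6 = 58.156
SE_est = SD * sqrt(rxx * (1 - rxx)) = 10.63 * sqrt(0.94 * 0.06) = 10.63 * sqrt(0.0564) = 2.524485
CI = T_est +/- z * SE_est, so width = 2 * z * SE_est = 2 * 1.96 * 2.524485
Width = 9.896

9.896


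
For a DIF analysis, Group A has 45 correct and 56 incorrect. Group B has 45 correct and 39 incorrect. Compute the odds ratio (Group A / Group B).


Odds_A = 45/56 = 0.8036
Odds_B = 45/39 = 1.1538
OR = Odds_A / Odds_B = 0.8036 / 1.1538
Exactly, OR = (45 * 39) / (56 * 45) = 1755 / 2520
OR = 0.6964

0.6964


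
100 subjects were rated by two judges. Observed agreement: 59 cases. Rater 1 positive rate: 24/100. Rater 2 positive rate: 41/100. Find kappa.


P_o = 59/100 = 0.59
P_e = (24*41 + 76*59) / 10000 = 0.5468
kappa = (P_o - P_e) / (1 - P_e)
kappa = (0.59 - 0.5468) / (1 - 0.5468)
kappa = 0.0953

0.0953


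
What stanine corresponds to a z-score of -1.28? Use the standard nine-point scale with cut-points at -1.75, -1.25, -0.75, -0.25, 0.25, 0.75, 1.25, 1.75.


Stanine boundaries: [-1.75, -1.25, -0.75, -0.25, 0.25, 0.75, 1.25, 1.75]
z = -1.28
Check each boundary:
  z >= -1.75 -> could be stanine 2
  z < -1.25
  z < -0.75
  z < -0.25
  z < 0.25
  z < 0.75
  z < 1.25
  z < 1.75
Highest qualifying boundary gives stanine = 2

2


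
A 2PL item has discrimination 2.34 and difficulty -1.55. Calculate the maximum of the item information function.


For 2PL, max info at theta = b = -1.55
I_max = a^2 / 4 = 2.34^2 / 4
= 5.4756 / 4
I_max = 1.3689

1.3689


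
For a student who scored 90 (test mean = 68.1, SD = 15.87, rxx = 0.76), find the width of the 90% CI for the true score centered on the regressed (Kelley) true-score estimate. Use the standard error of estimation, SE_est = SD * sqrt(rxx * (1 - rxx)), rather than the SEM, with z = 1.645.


True score estimate = 0.76*90 + 0.24*68.1 = 84.744
SE_est = SD * sqrt(rxx * (1 - rxx)) = 15.87 * sqrt(0.76 * 0.24) = 15.87 * sqrt(0.1824) = 6.777809
CI = T_est +/- z * SE_est, so width = 2 * z * SE_est = 2 * 1.645 * 6.777809
Width = 22.299

22.299


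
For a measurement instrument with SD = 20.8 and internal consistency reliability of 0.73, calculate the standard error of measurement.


SEM = SD * sqrt(1 - rxx)
SEM = 20.8 * sqrt(1 - 0.73)
SEM = 20.8 * sqrt(0.27) = 20.8 * 0.519615
SEM = 10.808

10.808


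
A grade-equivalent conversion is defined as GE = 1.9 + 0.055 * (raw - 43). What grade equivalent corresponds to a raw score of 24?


raw - median = 24 - 43 = -19
slope * diff = 0.055 * -19 = -1.045
GE = 1.9 + -1.045
GE = 0.855

0.855


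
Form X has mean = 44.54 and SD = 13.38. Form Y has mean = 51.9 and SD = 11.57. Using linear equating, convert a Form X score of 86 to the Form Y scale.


slope = SD_Y / SD_X = 11.57 / 13.38 ~ 0.8647
intercept = mean_Y - slope * mean_X = 51.9 - (11.57 / 13.38) * 44.54 ~ 13.3852
Y = slope * X + intercept. To avoid rounding drift from the rounded slope/intercept, evaluate the equivalent form Y = mean_Y + SD_Y * (X - mean_X) / SD_X at full precision:
Y = 51.9 + 11.57 * (86 - 44.54) / 13.38
Y = 51.9 + 11.57 * 41.46 / 13.38
Y = 51.9 + 479.6922 / 13.38
Y = 51.9 + 35.8514
Y = 87.7514

87.7514


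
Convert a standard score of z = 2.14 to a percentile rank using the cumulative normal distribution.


CDF(z) = 0.5 * (1 + erf(z/sqrt(2)))
erf(1.5132) = 0.9676
CDF = 0.9838
Percentile rank = 0.9838 * 100 = 98.38

98.38


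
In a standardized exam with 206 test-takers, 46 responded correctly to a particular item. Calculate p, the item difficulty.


Item difficulty p = number correct / total examinees
p = 46 / 206
p = 0.2233

0.2233


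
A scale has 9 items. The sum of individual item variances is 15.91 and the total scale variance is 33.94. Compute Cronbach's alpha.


alpha = (k/(k-1)) * (1 - sum(si^2)/s_total^2)
= (9/8) * (1 - 15.91/33.94)
alpha = 0.5976

0.5976


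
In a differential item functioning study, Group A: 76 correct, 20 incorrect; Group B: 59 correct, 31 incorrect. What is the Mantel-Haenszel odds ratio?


Odds_A = 76/20 = 3.8
Odds_B = 59/31 = 1.9032
OR = Odds_A / Odds_B = 3.8 / 1.9032
Exactly, OR = (76 * 31) / (20 * 59) = 2356 / 1180
OR = 1.9966

1.9966


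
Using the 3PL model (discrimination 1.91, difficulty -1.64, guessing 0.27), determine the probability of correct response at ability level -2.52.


logit = 1.91*(-2.52 - -1.64) = -1.6808
P* = 1/(1 + exp(--1.6808)) = 0.157
P = 0.27 + (1 - 0.27) * 0.157
P = 0.3846

0.3846


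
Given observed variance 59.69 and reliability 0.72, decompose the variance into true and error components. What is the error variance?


var_true = rxx * var_obs = 0.72 * 59.69 = 42.9768
var_error = var_obs - var_true
var_error = 59.69 - 42.9768
var_error = 16.7132

16.7132


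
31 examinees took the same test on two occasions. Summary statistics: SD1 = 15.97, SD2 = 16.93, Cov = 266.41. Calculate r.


r = cov(X,Y) / (SD_X * SD_Y)
r = 266.41 / (15.97 * 16.93)
r = 266.41 / 270.3721
r = 0.9853

0.9853


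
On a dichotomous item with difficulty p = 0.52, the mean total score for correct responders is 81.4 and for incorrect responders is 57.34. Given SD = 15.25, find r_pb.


q = 1 - p = 0.48
rpb = ((M1 - M0) / SD) * sqrt(p * q)
rpb = ((81.4 - 57.34) / 15.25) * sqrt(0.52 * 0.48)
rpb = 0.7882

0.7882


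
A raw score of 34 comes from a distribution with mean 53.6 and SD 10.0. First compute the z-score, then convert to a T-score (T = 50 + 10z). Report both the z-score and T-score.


z = (X - mean) / SD = (34 - 53.6) / 10.0
z = -19.6 / 10.0
z = -1.96
T-score = T = 50 + 10z
Carry z at full precision (z = -19.6 / 10.0) into the conversion:
T-score = 50 + 10 * (-19.6 / 10.0) = 50 + -196 / 10.0
T-score = 50 + -19.6
T-score = 30.4

30.4


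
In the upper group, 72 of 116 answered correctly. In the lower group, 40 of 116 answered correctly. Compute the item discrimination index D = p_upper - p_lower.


p_upper = 72/116 = 0.6207
p_lower = 40/116 = 0.3448
D = 0.6207 - 0.3448 = 0.2759

0.2759


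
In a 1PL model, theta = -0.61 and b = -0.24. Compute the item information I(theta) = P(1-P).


P = 1/(1+exp(-(-0.61--0.24))) = 0.4085
I = P*(1-P) = 0.4085 * 0.5915
I = 0.2416

0.2416


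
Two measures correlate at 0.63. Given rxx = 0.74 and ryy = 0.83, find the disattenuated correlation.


r_corrected = rxy / sqrt(rxx * ryy)
= 0.63 / sqrt(0.74 * 0.83)
= 0.63 / sqrt(0.6142)
= 0.63 / 0.783709
r_corrected = 0.8039

0.8039


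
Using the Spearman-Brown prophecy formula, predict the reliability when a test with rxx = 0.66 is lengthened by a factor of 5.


r_new = (n * rxx) / (1 + (n-1) * rxx)
r_new = (5 * 0.66) / (1 + 4 * 0.66)
r_new = 3.3 / 3.64
r_new = 0.9066

0.9066


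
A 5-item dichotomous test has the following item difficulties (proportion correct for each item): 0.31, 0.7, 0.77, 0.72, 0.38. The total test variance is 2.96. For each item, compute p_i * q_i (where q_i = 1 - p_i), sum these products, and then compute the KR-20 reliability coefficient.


For each item, compute p_i * q_i:
  Item 1: 0.31 * 0.69 = 0.2139
  Item 2: 0.7 * 0.3 = 0.21
  Item 3: 0.77 * 0.23 = 0.1771
  Item 4: 0.72 * 0.28 = 0.2016
  Item 5: 0.38 * 0.62 = 0.2356
Sum(p_i * q_i) = 0.2139 + 0.21 + 0.1771 + 0.2016 + 0.2356 = 1.0382
KR-20 = (k/(k-1)) * (1 - Sum(p_i*q_i) / Var_total)
= (5/4) * (1 - 1.0382/2.96)
= 1.25 * 0.6493
KR-20 = 0.8116

0.8116


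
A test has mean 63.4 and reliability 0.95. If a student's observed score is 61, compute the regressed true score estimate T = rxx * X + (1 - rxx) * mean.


T_est = rxx * X + (1 - rxx) * mean
T_est = 0.95 * 61 + 0.05 * 63.4
T_est = 57.95 + 3.17
T_est = 61.12

61.12


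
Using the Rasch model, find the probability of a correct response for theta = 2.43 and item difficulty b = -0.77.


theta - b = 2.43 - -0.77 = 3.2
exp(-(theta - b)) = exp(-3.2) = 0.0408
P = 1 / (1 + 0.0408)
P = 0.9608

0.9608


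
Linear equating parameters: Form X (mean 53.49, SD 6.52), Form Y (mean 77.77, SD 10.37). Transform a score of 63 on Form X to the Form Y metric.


slope = SD_Y / SD_X = 10.37 / 6.52 ~ 1.5905
intercept = mean_Y - slope * mean_X = 77.77 - (10.37 / 6.52) * 53.49 ~ -7.3054
Y = slope * X + intercept. To avoid rounding drift from the rounded slope/intercept, evaluate the equivalent form Y = mean_Y + SD_Y * (X - mean_X) / SD_X at full precision:
Y = 77.77 + 10.37 * (63 - 53.49) / 6.52
Y = 77.77 + 10.37 * 9.51 / 6.52
Y = 77.77 + 98.6187 / 6.52
Y = 77.77 + 15.1256
Y = 92.8956

92.8956


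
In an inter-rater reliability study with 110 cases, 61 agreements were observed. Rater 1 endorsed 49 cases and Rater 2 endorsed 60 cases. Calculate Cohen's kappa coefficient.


P_o = 61/110 = 0.554545
P_e = (49*60 + 61*50) / 12100 = 0.495041
kappa = (P_o - P_e) / (1 - P_e)
kappa = (0.554545 - 0.495041) / (1 - 0.495041)
kappa = 0.1178

0.1178


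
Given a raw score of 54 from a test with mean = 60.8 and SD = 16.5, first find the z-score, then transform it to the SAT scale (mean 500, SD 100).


z = (X - mean) / SD = (54 - 60.8) / 16.5
z = -6.8 / 16.5
z = -0.4121
SAT-scale = SAT = 500 + 100z
Carry z at full precision (z = -6.8 / 16.5) into the conversion:
SAT-scale = 500 + 100 * (-6.8 / 16.5) = 500 + -680 / 16.5
SAT-scale = 500 + -41.2121
SAT-scale = 458.7879

458.7879


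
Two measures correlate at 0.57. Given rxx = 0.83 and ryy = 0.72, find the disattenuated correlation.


r_corrected = rxy / sqrt(rxx * ryy)
= 0.57 / sqrt(0.83 * 0.72)
= 0.57 / sqrt(0.5976)
= 0.57 / 0.773046
r_corrected = 0.7373

0.7373


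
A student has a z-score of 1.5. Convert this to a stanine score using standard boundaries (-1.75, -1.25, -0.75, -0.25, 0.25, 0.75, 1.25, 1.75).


Stanine boundaries: [-1.75, -1.25, -0.75, -0.25, 0.25, 0.75, 1.25, 1.75]
z = 1.5
Check each boundary:
  z >= -1.75 -> could be stanine 2
  z >= -1.25 -> could be stanine 3
  z >= -0.75 -> could be stanine 4
  z >= -0.25 -> could be stanine 5
  z >= 0.25 -> could be stanine 6
  z >= 0.75 -> could be stanine 7
  z >= 1.25 -> could be stanine 8
  z < 1.75
Highest qualifying boundary gives stanine = 8

8


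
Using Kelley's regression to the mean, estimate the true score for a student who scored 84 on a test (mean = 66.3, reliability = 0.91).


T_est = rxx * X + (1 - rxx) * mean
T_est = 0.91 * 84 + 0.09 * 66.3
T_est = 76.44 + 5.967
T_est = 82.407

82.407


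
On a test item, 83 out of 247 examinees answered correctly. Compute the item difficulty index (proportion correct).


Item difficulty p = number correct / total examinees
p = 83 / 247
p = 0.336

0.336


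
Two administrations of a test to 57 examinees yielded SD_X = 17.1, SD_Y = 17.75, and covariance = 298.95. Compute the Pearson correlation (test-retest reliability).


r = cov(X,Y) / (SD_X * SD_Y)
r = 298.95 / (17.1 * 17.75)
r = 298.95 / 303.525
r = 0.9849

0.9849


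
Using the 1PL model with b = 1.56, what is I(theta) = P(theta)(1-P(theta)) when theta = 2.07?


P = 1/(1+exp(-(2.07-1.56))) = 0.6248
I = P*(1-P) = 0.6248 * 0.3752
I = 0.2344

0.2344


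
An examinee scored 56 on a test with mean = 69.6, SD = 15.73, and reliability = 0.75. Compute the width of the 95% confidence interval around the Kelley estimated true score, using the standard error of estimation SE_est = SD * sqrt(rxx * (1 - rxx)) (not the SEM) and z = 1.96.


True score estimate = 0.75*56 + 0.25*69.6 = 59.4
SE_est = SD * sqrt(rxx * (1 - rxx)) = 15.73 * sqrt(0.75 * 0.25) = 15.73 * sqrt(0.1875) = 6.81129
CI = T_est +/- z * SE_est, so width = 2 * z * SE_est = 2 * 1.96 * 6.81129
Width = 26.7003

26.7003
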